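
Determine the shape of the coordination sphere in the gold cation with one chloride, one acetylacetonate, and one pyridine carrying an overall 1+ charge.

square planar

Each chloride is −1; each acetylacetonate is −1; pyridine is neutral; balancing the +1 overall charge requires Au(III).
Gold is a group-11 element; Au(III) is therefore d⁸.
Counting donor atoms: 1×chloride (monodentate) → 1 donor; 1×acetylacetonate (bidentate) → 2 donors; 1×pyridine (monodentate) → 1 donor. Coordination number = 4.
A 5d d⁸ ion has a large crystal-field splitting; square planar leaves the high-energy d_{x²−y²} orbital empty and maximises CFSE.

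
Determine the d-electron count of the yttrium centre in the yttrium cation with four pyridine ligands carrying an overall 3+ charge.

Summing ligand charges against the +3 overall charge gives an oxidation state of +3 for yttrium.
Yttrium is a group-3 element; Y(III) is therefore d⁰.

d0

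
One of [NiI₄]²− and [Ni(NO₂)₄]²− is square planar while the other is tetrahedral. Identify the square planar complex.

[Ni(NO₂)₄]²−

For [NiI₄]²−: Each iodide is −1; balancing the −2 overall charge requires Ni(II). Group 10 minus oxidation state 2 gives a d⁸ configuration. Iodide is a weak-field ligand. With weak-field ligands the CFSE gain from square planar is small, so a 3d d⁸ ion takes the sterically preferred tetrahedral geometry. → tetrahedral.
For [Ni(NO₂)₄]²−: Ligand charges: each nitro (N-bound nitrite) is −1. With an overall charge of −2 the nickel centre must be in the +2 oxidation state. Group 10 minus oxidation state 2 gives a d⁸ configuration. Nitro (N-bound nitrite) is a strong-field ligand (high in the spectrochemical series). A 3d d⁸ ion with strong-field ligands gains enough CFSE to favour square planar over tetrahedral. → square planar.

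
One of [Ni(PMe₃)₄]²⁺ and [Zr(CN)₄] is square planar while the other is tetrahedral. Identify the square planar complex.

[Ni(PMe₃)₄]²⁺

For [Ni(PMe₃)₄]²⁺: Ligand charges: trimethylphosphine is neutral. With an overall charge of +2 the nickel centre must be in the +2 oxidation state. Group 10 minus oxidation state 2 gives a d⁸ configuration. Trimethylphosphine is a strong-field ligand (high in the spectrochemical series). A 3d d⁸ ion with strong-field ligands gains enough CFSE to favour square planar over tetrahedral. → square planar.
For [Zr(CN)₄]: Summing ligand charges against the 0 overall charge gives an oxidation state of +4 for zirconium. Group 4 minus oxidation state 4 gives a d⁰ configuration. A d⁰ ion has no crystal-field stabilisation preference between square planar and tetrahedral, so four ligands adopt the sterically favoured tetrahedral geometry. → tetrahedral.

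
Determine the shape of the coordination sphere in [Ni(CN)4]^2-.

square planar

Each cyanide is −1; balancing the −2 overall charge requires Ni(II).
Group 10 minus oxidation state 2 gives a d⁸ configuration.
Coordination number: 4.
Cyanide is a strong-field ligand (high in the spectrochemical series).
A 3d d⁸ ion with strong-field ligands gains enough CFSE to favour square planar over tetrahedral.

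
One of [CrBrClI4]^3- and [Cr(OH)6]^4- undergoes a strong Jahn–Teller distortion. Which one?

[CrBrClI4]^3-: Each bromide is −1; each chloride is −1; each iodide is −1; balancing the −3 overall charge requires Cr(III). Group 6 minus oxidation state 3 gives a d³ configuration. The d³ configuration leaves the e_g set evenly filled (or empty) — no strong Jahn–Teller driving force.
[Cr(OH)6]^4-: Ligand charges: each hydroxide is −1. With an overall charge of −4 the chromium centre must be in the +2 oxidation state. Group 6 minus oxidation state 2 gives a d⁴ configuration. Hydroxide is a weak-field ligand for a first-row metal, so the complex is high-spin. The t₂g³e_g¹ (high-spin) configuration has an unevenly filled e_g set; the Jahn–Teller theorem predicts a tetragonal distortion (typically axial elongation) to lift the degeneracy.

[Cr(OH)6]^4-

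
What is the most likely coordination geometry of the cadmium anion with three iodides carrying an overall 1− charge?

Each iodide is −1; balancing the −1 overall charge requires Cd(II).
Cd sits in group 12, so the d-electron count is 12 − 2 = 10.
Coordination number: 3.
Three ligands around a d¹⁰ centre minimise repulsion in a trigonal-planar arrangement.

trigonal planar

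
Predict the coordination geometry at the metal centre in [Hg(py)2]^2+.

linear

Summing ligand charges against the +2 overall charge gives an oxidation state of +2 for mercury.
Hg sits in group 12, so the d-electron count is 12 − 2 = 10.
With 2 monodentate ligands the coordination number is 2.
A d¹⁰ ion with only two ligands adopts a linear arrangement (sp hybridisation; no CFSE preference).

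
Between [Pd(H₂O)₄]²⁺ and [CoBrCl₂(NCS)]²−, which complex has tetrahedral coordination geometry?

[CoBrCl₂(NCS)]²−

For [Pd(H₂O)₄]²⁺: Ligand charges: water is neutral. With an overall charge of +2 the palladium centre must be in the +2 oxidation state. Group 10 minus oxidation state 2 gives a d⁸ configuration. A 4d d⁸ ion has a large crystal-field splitting; square planar leaves the high-energy d_{x²−y²} orbital empty and maximises CFSE. → square planar.
For [CoBrCl₂(NCS)]²−: Each bromide is −1; each chloride is −1; each isothiocyanate is −1; balancing the −2 overall charge requires Co(II). Group 9 minus oxidation state 2 gives a d⁷ configuration. For a high-spin 3d d⁷ ion with weak-field ligands the small Δₜ gives little square-planar CFSE advantage, so four ligands adopt the sterically favoured tetrahedral geometry. → tetrahedral.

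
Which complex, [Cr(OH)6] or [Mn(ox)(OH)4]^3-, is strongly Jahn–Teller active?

[Mn(ox)(OH)4]^3-

[Cr(OH)6]: Summing ligand charges against the 0 overall charge gives an oxidation state of +6 for chromium. Cr sits in group 6, so the d-electron count is 6 − 6 = 0. The d⁰ configuration leaves the e_g set evenly filled (or empty) — no strong Jahn–Teller driving force.
[Mn(ox)(OH)4]^3-: Summing ligand charges against the −3 overall charge gives an oxidation state of +3 for manganese. Group 7 minus oxidation state 3 gives a d⁴ configuration. Hydroxide and oxalate are weak-field ligands for a first-row metal, so the complex is high-spin. The t₂g³e_g¹ (high-spin) configuration has an unevenly filled e_g set; the Jahn–Teller theorem predicts a tetragonal distortion (typically axial elongation) to lift the degeneracy.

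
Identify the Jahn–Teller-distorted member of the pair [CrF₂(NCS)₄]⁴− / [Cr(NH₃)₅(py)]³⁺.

[CrF₂(NCS)₄]⁴−: Summing ligand charges against the −4 overall charge gives an oxidation state of +2 for chromium. Cr sits in group 6, so the d-electron count is 6 − 2 = 4. Fluoride and isothiocyanate are weak-field ligands for a first-row metal, so the complex is high-spin. The t₂g³e_g¹ (high-spin) configuration has an unevenly filled e_g set; the Jahn–Teller theorem predicts a tetragonal distortion (typically axial elongation) to lift the degeneracy.
[Cr(NH₃)₅(py)]³⁺: Ammonia is neutral; pyridine is neutral; balancing the +3 overall charge requires Cr(III). Chromium is a group-6 element; Cr(III) is therefore d³. The d³ configuration leaves the e_g set evenly filled (or empty) — no strong Jahn–Teller driving force.

[CrF₂(NCS)₄]⁴−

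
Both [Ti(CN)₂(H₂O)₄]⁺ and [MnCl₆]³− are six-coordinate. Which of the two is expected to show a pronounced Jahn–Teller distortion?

[MnCl₆]³−

[Ti(CN)₂(H₂O)₄]⁺: Ligand charges: each cyanide is −1; water is neutral. With an overall charge of +1 the titanium centre must be in the +3 oxidation state. Titanium is a group-4 element; Ti(III) is therefore d¹. The d¹ configuration leaves the e_g set evenly filled (or empty) — no strong Jahn–Teller driving force.
[MnCl₆]³−: Ligand charges: each chloride is −1. With an overall charge of −3 the manganese centre must be in the +3 oxidation state. Group 7 minus oxidation state 3 gives a d⁴ configuration. Chloride is a weak-field ligand for a first-row metal, so the complex is high-spin. The t₂g³e_g¹ (high-spin) configuration has an unevenly filled e_g set; the Jahn–Teller theorem predicts a tetragonal distortion (typically axial elongation) to lift the degeneracy.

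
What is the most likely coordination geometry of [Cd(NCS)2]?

Each isothiocyanate is −1; balancing the 0 overall charge requires Cd(II).
Cadmium is a group-12 element; Cd(II) is therefore d¹⁰.
With 2 monodentate ligands the coordination number is 2.
A d¹⁰ ion with only two ligands adopts a linear arrangement (sp hybridisation; no CFSE preference).

linear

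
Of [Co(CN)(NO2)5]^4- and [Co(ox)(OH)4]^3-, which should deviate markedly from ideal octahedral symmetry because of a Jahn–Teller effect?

[Co(CN)(NO2)5]^4-: Ligand charges: each cyanide is −1; each nitro (N-bound nitrite) is −1. With an overall charge of −4 the cobalt centre must be in the +2 oxidation state. Co sits in group 9, so the d-electron count is 9 − 2 = 7. Cyanide and nitro (N-bound nitrite) are strong-field ligands (high in the spectrochemical series) for a first-row metal, so the complex is low-spin. The t₂g⁶e_g¹ (low-spin) configuration has an unevenly filled e_g set; the Jahn–Teller theorem predicts a tetragonal distortion (typically axial elongation) to lift the degeneracy.
[Co(ox)(OH)4]^3-: Summing ligand charges against the −3 overall charge gives an oxidation state of +3 for cobalt. Co sits in group 9, so the d-electron count is 9 − 3 = 6. Co(III) has an exceptionally large octahedral splitting and is low-spin with essentially every ligand except fluoride. The d⁶ configuration leaves the e_g set evenly filled (or empty) — no strong Jahn–Teller driving force.

[Co(CN)(NO2)5]^4-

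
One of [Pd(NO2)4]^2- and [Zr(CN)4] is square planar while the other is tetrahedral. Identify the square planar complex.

[Pd(NO2)4]^2-

For [Pd(NO2)4]^2-: Each nitro (N-bound nitrite) is −1; balancing the −2 overall charge requires Pd(II). Palladium is a group-10 element; Pd(II) is therefore d⁸. A 4d d⁸ ion has a large crystal-field splitting; square planar leaves the high-energy d_{x²−y²} orbital empty and maximises CFSE. → square planar.
For [Zr(CN)4]: Ligand charges: each cyanide is −1. With an overall charge of 0 the zirconium centre must be in the +4 oxidation state. Zirconium is a group-4 element; Zr(IV) is therefore d⁰. A d⁰ ion has no crystal-field stabilisation preference between square planar and tetrahedral, so four ligands adopt the sterically favoured tetrahedral geometry. → tetrahedral.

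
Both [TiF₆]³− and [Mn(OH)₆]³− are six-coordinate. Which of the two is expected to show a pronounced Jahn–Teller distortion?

[TiF₆]³−: Summing ligand charges against the −3 overall charge gives an oxidation state of +3 for titanium. Group 4 minus oxidation state 3 gives a d¹ configuration. The d¹ configuration leaves the e_g set evenly filled (or empty) — no strong Jahn–Teller driving force.
[Mn(OH)₆]³−: Each hydroxide is −1; balancing the −3 overall charge requires Mn(III). Mn sits in group 7, so the d-electron count is 7 − 3 = 4. Hydroxide is a weak-field ligand for a first-row metal, so the complex is high-spin. The t₂g³e_g¹ (high-spin) configuration has an unevenly filled e_g set; the Jahn–Teller theorem predicts a tetragonal distortion (typically axial elongation) to lift the degeneracy.

[Mn(OH)₆]³−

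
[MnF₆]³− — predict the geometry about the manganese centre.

Ligand charges: each fluoride is −1. With an overall charge of −3 the manganese centre must be in the +3 oxidation state.
Mn sits in group 7, so the d-electron count is 7 − 3 = 4.
Coordination number: 6.
Six donors around a single metal centre give an octahedral coordination sphere.

octahedral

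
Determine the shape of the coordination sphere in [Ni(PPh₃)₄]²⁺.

Ligand charges: triphenylphosphine is neutral. With an overall charge of +2 the nickel centre must be in the +2 oxidation state.
Ni sits in group 10, so the d-electron count is 10 − 2 = 8.
Coordination number: 4.
Triphenylphosphine is a strong-field ligand (high in the spectrochemical series).
A 3d d⁸ ion with strong-field ligands gains enough CFSE to favour square planar over tetrahedral.

square planar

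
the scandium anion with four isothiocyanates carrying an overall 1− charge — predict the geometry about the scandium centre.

Each isothiocyanate is −1; balancing the −1 overall charge requires Sc(III).
Group 3 minus oxidation state 3 gives a d⁰ configuration.
Coordination number: 4.
A d⁰ ion has no crystal-field stabilisation preference between square planar and tetrahedral, so four ligands adopt the sterically favoured tetrahedral geometry.

tetrahedral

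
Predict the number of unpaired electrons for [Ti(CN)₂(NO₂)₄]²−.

Summing ligand charges against the −2 overall charge gives an oxidation state of +4 for titanium.
Group 4 minus oxidation state 4 gives a d⁰ configuration.
In an octahedral field the d⁰ configuration is t₂g⁰e_g⁰, giving 0 unpaired electrons.

0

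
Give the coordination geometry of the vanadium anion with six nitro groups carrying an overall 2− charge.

octahedral

Each nitro (N-bound nitrite) is −1; balancing the −2 overall charge requires V(IV).
Vanadium is a group-5 element; V(IV) is therefore d¹.
Coordination number: 6.
Six donors around a single metal centre give an octahedral coordination sphere.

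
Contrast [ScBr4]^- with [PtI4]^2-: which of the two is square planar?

For [ScBr4]^-: Summing ligand charges against the −1 overall charge gives an oxidation state of +3 for scandium. Sc sits in group 3, so the d-electron count is 3 − 3 = 0. A d⁰ ion has no crystal-field stabilisation preference between square planar and tetrahedral, so four ligands adopt the sterically favoured tetrahedral geometry. → tetrahedral.
For [PtI4]^2-: Summing ligand charges against the −2 overall charge gives an oxidation state of +2 for platinum. Pt sits in group 10, so the d-electron count is 10 − 2 = 8. A 5d d⁸ ion has a large crystal-field splitting; square planar leaves the high-energy d_{x²−y²} orbital empty and maximises CFSE. → square planar.

[PtI4]^2-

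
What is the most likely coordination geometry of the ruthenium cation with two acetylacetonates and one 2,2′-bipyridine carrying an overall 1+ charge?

octahedral

Ligand charges: each acetylacetonate is −1; 2,2′-bipyridine is neutral. With an overall charge of +1 the ruthenium centre must be in the +3 oxidation state.
Group 8 minus oxidation state 3 gives a d⁵ configuration.
Counting donor atoms: 2×acetylacetonate (bidentate) → 4 donors; 1×2,2′-bipyridine (bidentate) → 2 donors. Coordination number = 6.
Six donors around a single metal centre give an octahedral coordination sphere.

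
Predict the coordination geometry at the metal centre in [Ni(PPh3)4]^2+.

square planar

Triphenylphosphine is neutral; balancing the +2 overall charge requires Ni(II).
Group 10 minus oxidation state 2 gives a d⁸ configuration.
Coordination number: 4.
Triphenylphosphine is a strong-field ligand (high in the spectrochemical series).
A 3d d⁸ ion with strong-field ligands gains enough CFSE to favour square planar over tetrahedral.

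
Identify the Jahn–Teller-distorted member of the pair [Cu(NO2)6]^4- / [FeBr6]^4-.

[Cu(NO2)6]^4-

[Cu(NO2)6]^4-: Each nitro (N-bound nitrite) is −1; balancing the −4 overall charge requires Cu(II). Copper is a group-11 element; Cu(II) is therefore d⁹. The t₂g⁶e_g³ configuration has an unevenly filled e_g set; the Jahn–Teller theorem predicts a tetragonal distortion (typically axial elongation) to lift the degeneracy.
[FeBr6]^4-: Ligand charges: each bromide is −1. With an overall charge of −4 the iron centre must be in the +2 oxidation state. Group 8 minus oxidation state 2 gives a d⁶ configuration. Bromide is a weak-field ligand for a first-row metal, so the complex is high-spin. The d⁶ configuration leaves the e_g set evenly filled (or empty) — no strong Jahn–Teller driving force.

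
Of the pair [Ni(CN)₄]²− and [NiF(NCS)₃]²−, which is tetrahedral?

[NiF(NCS)₃]²−

For [Ni(CN)₄]²−: Each cyanide is −1; balancing the −2 overall charge requires Ni(II). Ni sits in group 10, so the d-electron count is 10 − 2 = 8. Cyanide is a strong-field ligand (high in the spectrochemical series). A 3d d⁸ ion with strong-field ligands gains enough CFSE to favour square planar over tetrahedral. → square planar.
For [NiF(NCS)₃]²−: Each fluoride is −1; each isothiocyanate is −1; balancing the −2 overall charge requires Ni(II). Group 10 minus oxidation state 2 gives a d⁸ configuration. Fluoride and isothiocyanate are weak-field ligands. With weak-field ligands the CFSE gain from square planar is small, so a 3d d⁸ ion takes the sterically preferred tetrahedral geometry. → tetrahedral.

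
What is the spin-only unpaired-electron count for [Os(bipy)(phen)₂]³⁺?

Summing ligand charges against the +3 overall charge gives an oxidation state of +3 for osmium.
Os sits in group 8, so the d-electron count is 8 − 3 = 5.
Counting donor atoms: 1×2,2′-bipyridine (bidentate) → 2 donors; 2×1,10-phenanthroline (bidentate) → 4 donors. Coordination number = 6.
The spin state decides the count: a 5d ion has a large Δₒ and is invariably low-spin.
An octahedral low-spin d⁵ ion is t₂g⁵e_g⁰, giving 1 unpaired electron.

1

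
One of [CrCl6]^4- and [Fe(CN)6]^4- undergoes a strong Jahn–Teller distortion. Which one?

[CrCl6]^4-: Ligand charges: each chloride is −1. With an overall charge of −4 the chromium centre must be in the +2 oxidation state. Cr sits in group 6, so the d-electron count is 6 − 2 = 4. Chloride is a weak-field ligand for a first-row metal, so the complex is high-spin. The t₂g³e_g¹ (high-spin) configuration has an unevenly filled e_g set; the Jahn–Teller theorem predicts a tetragonal distortion (typically axial elongation) to lift the degeneracy.
[Fe(CN)6]^4-: Ligand charges: each cyanide is −1. With an overall charge of −4 the iron centre must be in the +2 oxidation state. Group 8 minus oxidation state 2 gives a d⁶ configuration. Cyanide is a strong-field ligand (high in the spectrochemical series) for a first-row metal, so the complex is low-spin. The d⁶ configuration leaves the e_g set evenly filled (or empty) — no strong Jahn–Teller driving force.

[CrCl6]^4-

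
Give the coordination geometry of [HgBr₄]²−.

Summing ligand charges against the −2 overall charge gives an oxidation state of +2 for mercury.
Mercury is a group-12 element; Hg(II) is therefore d¹⁰.
With 4 monodentate ligands the coordination number is 4.
A d¹⁰ ion has no crystal-field stabilisation preference between square planar and tetrahedral, so four ligands adopt the sterically favoured tetrahedral geometry.

tetrahedral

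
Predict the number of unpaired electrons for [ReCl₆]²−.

Each chloride is −1; balancing the −2 overall charge requires Re(IV).
Group 7 minus oxidation state 4 gives a d³ configuration.
In an octahedral field the d³ configuration is t₂g³e_g⁰ (only one arrangement possible), giving 3 unpaired electrons.

3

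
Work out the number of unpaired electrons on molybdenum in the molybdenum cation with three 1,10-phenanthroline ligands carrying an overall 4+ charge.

Summing ligand charges against the +4 overall charge gives an oxidation state of +4 for molybdenum.
Molybdenum is a group-6 element; Mo(IV) is therefore d².
Counting donor atoms: 3×1,10-phenanthroline (bidentate) → 6 donors. Coordination number = 6.
In an octahedral field the d² configuration is t₂g²e_g⁰ (only one arrangement possible), giving 2 unpaired electrons.

2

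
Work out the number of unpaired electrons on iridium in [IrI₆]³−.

0

Ligand charges: each iodide is −1. With an overall charge of −3 the iridium centre must be in the +3 oxidation state.
Ir sits in group 9, so the d-electron count is 9 − 3 = 6.
The spin state decides the count: a 5d ion has a large Δₒ and is invariably low-spin.
An octahedral low-spin d⁶ ion is t₂g⁶e_g⁰, giving 0 unpaired electrons.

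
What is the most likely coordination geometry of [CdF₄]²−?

Ligand charges: each fluoride is −1. With an overall charge of −2 the cadmium centre must be in the +2 oxidation state.
Cadmium is a group-12 element; Cd(II) is therefore d¹⁰.
Coordination number: 4.
A d¹⁰ ion has no crystal-field stabilisation preference between square planar and tetrahedral, so four ligands adopt the sterically favoured tetrahedral geometry.

tetrahedral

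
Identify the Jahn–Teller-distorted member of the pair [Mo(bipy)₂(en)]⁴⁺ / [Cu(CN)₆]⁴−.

[Mo(bipy)₂(en)]⁴⁺: Summing ligand charges against the +4 overall charge gives an oxidation state of +4 for molybdenum. Group 6 minus oxidation state 4 gives a d² configuration. The d² configuration leaves the e_g set evenly filled (or empty) — no strong Jahn–Teller driving force.
[Cu(CN)₆]⁴−: Each cyanide is −1; balancing the −4 overall charge requires Cu(II). Group 11 minus oxidation state 2 gives a d⁹ configuration. The t₂g⁶e_g³ configuration has an unevenly filled e_g set; the Jahn–Teller theorem predicts a tetragonal distortion (typically axial elongation) to lift the degeneracy.

[Cu(CN)₆]⁴−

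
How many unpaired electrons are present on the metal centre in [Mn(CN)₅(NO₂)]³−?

2

Summing ligand charges against the −3 overall charge gives an oxidation state of +3 for manganese.
Group 7 minus oxidation state 3 gives a d⁴ configuration.
The spin state decides the count: Cyanide and nitro (N-bound nitrite) are strong-field ligands (high in the spectrochemical series) for a first-row metal, so the complex is low-spin.
An octahedral low-spin d⁴ ion is t₂g⁴e_g⁰, giving 2 unpaired electrons.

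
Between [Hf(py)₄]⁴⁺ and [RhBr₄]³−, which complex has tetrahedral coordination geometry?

[Hf(py)₄]⁴⁺

For [Hf(py)₄]⁴⁺: Pyridine is neutral; balancing the +4 overall charge requires Hf(IV). Group 4 minus oxidation state 4 gives a d⁰ configuration. A d⁰ ion has no crystal-field stabilisation preference between square planar and tetrahedral, so four ligands adopt the sterically favoured tetrahedral geometry. → tetrahedral.
For [RhBr₄]³−: Each bromide is −1; balancing the −3 overall charge requires Rh(I). Rhodium is a group-9 element; Rh(I) is therefore d⁸. A 4d d⁸ ion has a large crystal-field splitting; square planar leaves the high-energy d_{x²−y²} orbital empty and maximises CFSE. → square planar.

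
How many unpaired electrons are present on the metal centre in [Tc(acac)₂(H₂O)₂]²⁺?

3 unpaired electrons

Each acetylacetonate is −1; water is neutral; balancing the +2 overall charge requires Tc(IV).
Group 7 minus oxidation state 4 gives a d³ configuration.
Counting donor atoms: 2×acetylacetonate (bidentate) → 4 donors; 2×water (monodentate) → 2 donors. Coordination number = 6.
In an octahedral field the d³ configuration is t₂g³e_g⁰ (only one arrangement possible), giving 3 unpaired electrons.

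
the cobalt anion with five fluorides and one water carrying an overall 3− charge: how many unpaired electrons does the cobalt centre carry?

Summing ligand charges against the −3 overall charge gives an oxidation state of +2 for cobalt.
Co sits in group 9, so the d-electron count is 9 − 2 = 7.
The spin state decides the count: Fluoride is a weak-field ligand for a first-row metal, so the complex is high-spin.
An octahedral high-spin d⁷ ion is t₂g⁵e_g², giving 3 unpaired electrons.

3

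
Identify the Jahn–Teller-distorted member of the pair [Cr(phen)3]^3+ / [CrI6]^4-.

[Cr(phen)3]^3+: 1,10-phenanthroline is neutral; balancing the +3 overall charge requires Cr(III). Chromium is a group-6 element; Cr(III) is therefore d³. The d³ configuration leaves the e_g set evenly filled (or empty) — no strong Jahn–Teller driving force.
[CrI6]^4-: Ligand charges: each iodide is −1. With an overall charge of −4 the chromium centre must be in the +2 oxidation state. Group 6 minus oxidation state 2 gives a d⁴ configuration. Iodide is a weak-field ligand for a first-row metal, so the complex is high-spin. The t₂g³e_g¹ (high-spin) configuration has an unevenly filled e_g set; the Jahn–Teller theorem predicts a tetragonal distortion (typically axial elongation) to lift the degeneracy.

[CrI6]^4-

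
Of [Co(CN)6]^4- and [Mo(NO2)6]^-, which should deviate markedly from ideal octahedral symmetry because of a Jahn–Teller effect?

[Co(CN)6]^4-

[Co(CN)6]^4-: Summing ligand charges against the −4 overall charge gives an oxidation state of +2 for cobalt. Co sits in group 9, so the d-electron count is 9 − 2 = 7. Cyanide is a strong-field ligand (high in the spectrochemical series) for a first-row metal, so the complex is low-spin. The t₂g⁶e_g¹ (low-spin) configuration has an unevenly filled e_g set; the Jahn–Teller theorem predicts a tetragonal distortion (typically axial elongation) to lift the degeneracy.
[Mo(NO2)6]^-: Summing ligand charges against the −1 overall charge gives an oxidation state of +5 for molybdenum. Molybdenum is a group-6 element; Mo(V) is therefore d¹. The d¹ configuration leaves the e_g set evenly filled (or empty) — no strong Jahn–Teller driving force.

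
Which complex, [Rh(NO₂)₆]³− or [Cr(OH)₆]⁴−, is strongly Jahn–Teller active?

[Cr(OH)₆]⁴−

[Rh(NO₂)₆]³−: Ligand charges: each nitro (N-bound nitrite) is −1. With an overall charge of −3 the rhodium centre must be in the +3 oxidation state. Rhodium is a group-9 element; Rh(III) is therefore d⁶. A 4d ion has a large Δₒ and is invariably low-spin. The d⁶ configuration leaves the e_g set evenly filled (or empty) — no strong Jahn–Teller driving force.
[Cr(OH)₆]⁴−: Ligand charges: each hydroxide is −1. With an overall charge of −4 the chromium centre must be in the +2 oxidation state. Cr sits in group 6, so the d-electron count is 6 − 2 = 4. Hydroxide is a weak-field ligand for a first-row metal, so the complex is high-spin. The t₂g³e_g¹ (high-spin) configuration has an unevenly filled e_g set; the Jahn–Teller theorem predicts a tetragonal distortion (typically axial elongation) to lift the degeneracy.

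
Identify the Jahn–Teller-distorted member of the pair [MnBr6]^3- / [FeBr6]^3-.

[MnBr6]^3-

[MnBr6]^3-: Each bromide is −1; balancing the −3 overall charge requires Mn(III). Manganese is a group-7 element; Mn(III) is therefore d⁴. Bromide is a weak-field ligand for a first-row metal, so the complex is high-spin. The t₂g³e_g¹ (high-spin) configuration has an unevenly filled e_g set; the Jahn–Teller theorem predicts a tetragonal distortion (typically axial elongation) to lift the degeneracy.
[FeBr6]^3-: Ligand charges: each bromide is −1. With an overall charge of −3 the iron centre must be in the +3 oxidation state. Iron is a group-8 element; Fe(III) is therefore d⁵. Bromide is a weak-field ligand for a first-row metal, so the complex is high-spin. The d⁵ configuration leaves the e_g set evenly filled (or empty) — no strong Jahn–Teller driving force.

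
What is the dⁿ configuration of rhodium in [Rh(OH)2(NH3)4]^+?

d⁶

Ligand charges: each hydroxide is −1; ammonia is neutral. With an overall charge of +1 the rhodium centre must be in the +3 oxidation state.
Group 9 minus oxidation state 3 gives a d⁶ configuration.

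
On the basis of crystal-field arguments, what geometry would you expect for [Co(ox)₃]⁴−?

Each oxalate is −2; balancing the −4 overall charge requires Co(II).
Cobalt is a group-9 element; Co(II) is therefore d⁷.
Counting donor atoms: 3×oxalate (bidentate) → 6 donors. Coordination number = 6.
Six donors around a single metal centre give an octahedral coordination sphere.

octahedral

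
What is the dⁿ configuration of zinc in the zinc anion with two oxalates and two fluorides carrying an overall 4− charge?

Ligand charges: each oxalate is −2; each fluoride is −1. With an overall charge of −4 the zinc centre must be in the +2 oxidation state.
Group 12 minus oxidation state 2 gives a d¹⁰ configuration.

d¹⁰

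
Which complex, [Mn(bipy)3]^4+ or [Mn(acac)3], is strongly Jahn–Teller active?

[Mn(bipy)3]^4+: Ligand charges: 2,2′-bipyridine is neutral. With an overall charge of +4 the manganese centre must be in the +4 oxidation state. Manganese is a group-7 element; Mn(IV) is therefore d³. The d³ configuration leaves the e_g set evenly filled (or empty) — no strong Jahn–Teller driving force.
[Mn(acac)3]: Summing ligand charges against the 0 overall charge gives an oxidation state of +3 for manganese. Manganese is a group-7 element; Mn(III) is therefore d⁴. Acetylacetonate is a weak-field ligand for a first-row metal, so the complex is high-spin. The t₂g³e_g¹ (high-spin) configuration has an unevenly filled e_g set; the Jahn–Teller theorem predicts a tetragonal distortion (typically axial elongation) to lift the degeneracy.

[Mn(acac)3]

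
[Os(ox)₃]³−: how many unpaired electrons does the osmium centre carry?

Ligand charges: each oxalate is −2. With an overall charge of −3 the osmium centre must be in the +3 oxidation state.
Os sits in group 8, so the d-electron count is 8 − 3 = 5.
Counting donor atoms: 3×oxalate (bidentate) → 6 donors. Coordination number = 6.
The spin state decides the count: a 5d ion has a large Δₒ and is invariably low-spin.
An octahedral low-spin d⁵ ion is t₂g⁵e_g⁰, giving 1 unpaired electron.

1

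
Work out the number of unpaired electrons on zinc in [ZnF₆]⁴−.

Each fluoride is −1; balancing the −4 overall charge requires Zn(II).
Group 12 minus oxidation state 2 gives a d¹⁰ configuration.
In an octahedral field the d¹⁰ configuration is t₂g⁶e_g⁴, giving 0 unpaired electrons.

0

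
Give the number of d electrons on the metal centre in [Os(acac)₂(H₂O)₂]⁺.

Ligand charges: each acetylacetonate is −1; water is neutral. With an overall charge of +1 the osmium centre must be in the +3 oxidation state.
Osmium is a group-8 element; Os(III) is therefore d⁵.

d⁵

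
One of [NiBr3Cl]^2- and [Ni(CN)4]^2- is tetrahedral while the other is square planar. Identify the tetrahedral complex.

For [NiBr3Cl]^2-: Ligand charges: each bromide is −1; each chloride is −1. With an overall charge of −2 the nickel centre must be in the +2 oxidation state. Nickel is a group-10 element; Ni(II) is therefore d⁸. Bromide and chloride are weak-field ligands. With weak-field ligands the CFSE gain from square planar is small, so a 3d d⁸ ion takes the sterically preferred tetrahedral geometry. → tetrahedral.
For [Ni(CN)4]^2-: Summing ligand charges against the −2 overall charge gives an oxidation state of +2 for nickel. Ni sits in group 10, so the d-electron count is 10 − 2 = 8. Cyanide is a strong-field ligand (high in the spectrochemical series). A 3d d⁸ ion with strong-field ligands gains enough CFSE to favour square planar over tetrahedral. → square planar.

[NiBr3Cl]^2-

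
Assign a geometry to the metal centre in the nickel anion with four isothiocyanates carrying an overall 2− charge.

Ligand charges: each isothiocyanate is −1. With an overall charge of −2 the nickel centre must be in the +2 oxidation state.
Ni sits in group 10, so the d-electron count is 10 − 2 = 8.
Coordination number: 4.
Isothiocyanate is a weak-field ligand.
With weak-field ligands the CFSE gain from square planar is small, so a 3d d⁸ ion takes the sterically preferred tetrahedral geometry.

tetrahedral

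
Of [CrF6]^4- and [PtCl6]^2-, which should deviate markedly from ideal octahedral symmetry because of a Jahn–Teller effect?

[CrF6]^4-: Summing ligand charges against the −4 overall charge gives an oxidation state of +2 for chromium. Group 6 minus oxidation state 2 gives a d⁴ configuration. Fluoride is a weak-field ligand for a first-row metal, so the complex is high-spin. The t₂g³e_g¹ (high-spin) configuration has an unevenly filled e_g set; the Jahn–Teller theorem predicts a tetragonal distortion (typically axial elongation) to lift the degeneracy.
[PtCl6]^2-: Ligand charges: each chloride is −1. With an overall charge of −2 the platinum centre must be in the +4 oxidation state. Group 10 minus oxidation state 4 gives a d⁶ configuration. A 5d ion has a large Δₒ and is invariably low-spin. The d⁶ configuration leaves the e_g set evenly filled (or empty) — no strong Jahn–Teller driving force.

[CrF6]^4-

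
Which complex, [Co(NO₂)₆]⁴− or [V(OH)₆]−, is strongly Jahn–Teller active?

[Co(NO₂)₆]⁴−: Summing ligand charges against the −4 overall charge gives an oxidation state of +2 for cobalt. Co sits in group 9, so the d-electron count is 9 − 2 = 7. Nitro (N-bound nitrite) is a strong-field ligand (high in the spectrochemical series) for a first-row metal, so the complex is low-spin. The t₂g⁶e_g¹ (low-spin) configuration has an unevenly filled e_g set; the Jahn–Teller theorem predicts a tetragonal distortion (typically axial elongation) to lift the degeneracy.
[V(OH)₆]−: Ligand charges: each hydroxide is −1. With an overall charge of −1 the vanadium centre must be in the +5 oxidation state. Group 5 minus oxidation state 5 gives a d⁰ configuration. The d⁰ configuration leaves the e_g set evenly filled (or empty) — no strong Jahn–Teller driving force.

[Co(NO₂)₆]⁴−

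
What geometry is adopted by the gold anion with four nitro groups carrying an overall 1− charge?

square planar

Ligand charges: each nitro (N-bound nitrite) is −1. With an overall charge of −1 the gold centre must be in the +3 oxidation state.
Gold is a group-11 element; Au(III) is therefore d⁸.
Coordination number: 4.
A 5d d⁸ ion has a large crystal-field splitting; square planar leaves the high-energy d_{x²−y²} orbital empty and maximises CFSE.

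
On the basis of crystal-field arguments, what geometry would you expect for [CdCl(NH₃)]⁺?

linear

Each chloride is −1; ammonia is neutral; balancing the +1 overall charge requires Cd(II).
Cd sits in group 12, so the d-electron count is 12 − 2 = 10.
Coordination number: 2.
A d¹⁰ ion with only two ligands adopts a linear arrangement (sp hybridisation; no CFSE preference).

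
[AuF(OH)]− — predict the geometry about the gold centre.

linear

Ligand charges: each fluoride is −1; each hydroxide is −1. With an overall charge of −1 the gold centre must be in the +1 oxidation state.
Au sits in group 11, so the d-electron count is 11 − 1 = 10.
Coordination number: 2.
A d¹⁰ ion with only two ligands adopts a linear arrangement (sp hybridisation; no CFSE preference).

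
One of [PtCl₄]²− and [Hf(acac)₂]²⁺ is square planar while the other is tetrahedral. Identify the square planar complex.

[PtCl₄]²−

For [PtCl₄]²−: Summing ligand charges against the −2 overall charge gives an oxidation state of +2 for platinum. Pt sits in group 10, so the d-electron count is 10 − 2 = 8. A 5d d⁸ ion has a large crystal-field splitting; square planar leaves the high-energy d_{x²−y²} orbital empty and maximises CFSE. → square planar.
For [Hf(acac)₂]²⁺: Summing ligand charges against the +2 overall charge gives an oxidation state of +4 for hafnium. Hf sits in group 4, so the d-electron count is 4 − 4 = 0. A d⁰ ion has no crystal-field stabilisation preference between square planar and tetrahedral, so four ligands adopt the sterically favoured tetrahedral geometry. → tetrahedral.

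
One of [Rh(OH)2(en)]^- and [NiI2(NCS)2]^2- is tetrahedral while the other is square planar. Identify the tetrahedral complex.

For [Rh(OH)2(en)]^-: Each hydroxide is −1; ethylenediamine is neutral; balancing the −1 overall charge requires Rh(I). Rh sits in group 9, so the d-electron count is 9 − 1 = 8. A 4d d⁸ ion has a large crystal-field splitting; square planar leaves the high-energy d_{x²−y²} orbital empty and maximises CFSE. → square planar.
For [NiI2(NCS)2]^2-: Each iodide is −1; each isothiocyanate is −1; balancing the −2 overall charge requires Ni(II). Ni sits in group 10, so the d-electron count is 10 − 2 = 8. Iodide and isothiocyanate are weak-field ligands. With weak-field ligands the CFSE gain from square planar is small, so a 3d d⁸ ion takes the sterically preferred tetrahedral geometry. → tetrahedral.

[NiI2(NCS)2]^2-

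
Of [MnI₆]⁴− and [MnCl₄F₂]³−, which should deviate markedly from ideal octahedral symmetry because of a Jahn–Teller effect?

[MnCl₄F₂]³−

[MnI₆]⁴−: Ligand charges: each iodide is −1. With an overall charge of −4 the manganese centre must be in the +2 oxidation state. Group 7 minus oxidation state 2 gives a d⁵ configuration. Iodide is a weak-field ligand for a first-row metal, so the complex is high-spin. The d⁵ configuration leaves the e_g set evenly filled (or empty) — no strong Jahn–Teller driving force.
[MnCl₄F₂]³−: Summing ligand charges against the −3 overall charge gives an oxidation state of +3 for manganese. Group 7 minus oxidation state 3 gives a d⁴ configuration. Chloride and fluoride are weak-field ligands for a first-row metal, so the complex is high-spin. The t₂g³e_g¹ (high-spin) configuration has an unevenly filled e_g set; the Jahn–Teller theorem predicts a tetragonal distortion (typically axial elongation) to lift the degeneracy.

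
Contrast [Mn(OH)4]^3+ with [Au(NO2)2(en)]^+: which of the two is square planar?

For [Mn(OH)4]^3+: Summing ligand charges against the +3 overall charge gives an oxidation state of +7 for manganese. Mn sits in group 7, so the d-electron count is 7 − 7 = 0. A d⁰ ion has no crystal-field stabilisation preference between square planar and tetrahedral, so four ligands adopt the sterically favoured tetrahedral geometry. → tetrahedral.
For [Au(NO2)2(en)]^+: Summing ligand charges against the +1 overall charge gives an oxidation state of +3 for gold. Au sits in group 11, so the d-electron count is 11 − 3 = 8. A 5d d⁸ ion has a large crystal-field splitting; square planar leaves the high-energy d_{x²−y²} orbital empty and maximises CFSE. → square planar.

[Au(NO2)2(en)]^+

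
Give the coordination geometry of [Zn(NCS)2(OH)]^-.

Summing ligand charges against the −1 overall charge gives an oxidation state of +2 for zinc.
Zn sits in group 12, so the d-electron count is 12 − 2 = 10.
With 3 monodentate ligands the coordination number is 3.
Three ligands around a d¹⁰ centre minimise repulsion in a trigonal-planar arrangement.

trigonal planar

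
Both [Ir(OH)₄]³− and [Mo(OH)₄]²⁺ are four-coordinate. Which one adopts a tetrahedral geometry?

For [Ir(OH)₄]³−: Each hydroxide is −1; balancing the −3 overall charge requires Ir(I). Iridium is a group-9 element; Ir(I) is therefore d⁸. A 5d d⁸ ion has a large crystal-field splitting; square planar leaves the high-energy d_{x²−y²} orbital empty and maximises CFSE. → square planar.
For [Mo(OH)₄]²⁺: Summing ligand charges against the +2 overall charge gives an oxidation state of +6 for molybdenum. Mo sits in group 6, so the d-electron count is 6 − 6 = 0. A d⁰ ion has no crystal-field stabilisation preference between square planar and tetrahedral, so four ligands adopt the sterically favoured tetrahedral geometry. → tetrahedral.

[Mo(OH)₄]²⁺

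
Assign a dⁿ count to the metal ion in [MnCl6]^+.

d⁰

Each chloride is −1; balancing the +1 overall charge requires Mn(VII).
Manganese is a group-7 element; Mn(VII) is therefore d⁰.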